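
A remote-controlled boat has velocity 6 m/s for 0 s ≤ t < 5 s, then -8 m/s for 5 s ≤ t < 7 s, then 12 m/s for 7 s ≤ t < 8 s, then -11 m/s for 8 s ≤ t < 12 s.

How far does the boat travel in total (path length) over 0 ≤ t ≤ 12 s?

Distance (not displacement) is the total path length: add the absolute areas under v-t.
0–5 s: |6| × 5 = 30 m
5–7 s: |-8| × 2 = 16 m
7–8 s: |12| × 1 = 12 m
8–12 s: |-11| × 4 = 44 m
Total distance = 102 m

102 m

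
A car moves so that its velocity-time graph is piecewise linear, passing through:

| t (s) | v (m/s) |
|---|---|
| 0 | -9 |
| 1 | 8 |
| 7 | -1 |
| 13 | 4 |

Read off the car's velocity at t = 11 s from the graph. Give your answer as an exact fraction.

On 7–13 s the graph is linear from -1 to 4 m/s: v(11) = -1 + (4 − -1)·(11 − 7)/(13 − 7) = 7/3 m/s.

7/3 m/s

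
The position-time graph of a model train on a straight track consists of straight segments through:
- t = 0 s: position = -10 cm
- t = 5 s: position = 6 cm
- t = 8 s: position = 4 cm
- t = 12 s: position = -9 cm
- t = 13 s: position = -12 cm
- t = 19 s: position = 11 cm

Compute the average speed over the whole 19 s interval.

3 cm/s

Average speed = (total path length)/(elapsed time); on a piecewise-linear x-t graph the path length is Σ|Δx|.
0–5 s: |Δx| = |6 − -10| = 16 cm
5–8 s: |Δx| = |4 − 6| = 2 cm
8–12 s: |Δx| = |-9 − 4| = 13 cm
12–13 s: |Δx| = |-12 − -9| = 3 cm
13–19 s: |Δx| = |11 − -12| = 23 cm
Total path = 57 cm; average speed = 57/19 = 3 cm/s.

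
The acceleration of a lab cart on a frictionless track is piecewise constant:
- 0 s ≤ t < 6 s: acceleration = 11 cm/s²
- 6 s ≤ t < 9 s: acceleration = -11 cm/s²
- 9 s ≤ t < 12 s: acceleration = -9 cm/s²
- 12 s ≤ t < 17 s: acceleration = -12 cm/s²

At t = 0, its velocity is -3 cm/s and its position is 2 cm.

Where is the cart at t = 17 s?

On each constant-a segment, Δv = aΔt and Δx = v₀Δt + ½aΔt²; chain segment to segment.
0–6 s: v starts -3 cm/s; Δx = -3·6 + ½·11·6² = 180 cm; v ends 63 cm/s.
6–9 s: v starts 63 cm/s; Δx = 63·3 + ½·-11·3² = 139.5 cm; v ends 30 cm/s.
9–12 s: v starts 30 cm/s; Δx = 30·3 + ½·-9·3² = 49.5 cm; v ends 3 cm/s.
12–17 s: v starts 3 cm/s; Δx = 3·5 + ½·-12·5² = -135 cm; v ends -57 cm/s.
x(17) = 2 + Σ Δx = 236 cm.

236 cm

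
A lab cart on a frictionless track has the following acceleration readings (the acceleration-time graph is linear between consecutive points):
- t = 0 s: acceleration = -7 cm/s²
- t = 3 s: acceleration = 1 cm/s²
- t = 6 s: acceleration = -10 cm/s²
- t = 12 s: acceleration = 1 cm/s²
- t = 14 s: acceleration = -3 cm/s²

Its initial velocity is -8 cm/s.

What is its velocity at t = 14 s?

-59.5 cm/s

Δv equals the area under the a-t graph; then v = v₀ + Δv.
0–3 s: ½(-7 + 1)(3) = -9 cm/s
3–6 s: ½(1 + -10)(3) = -13.5 cm/s
6–12 s: ½(-10 + 1)(6) = -27 cm/s
12–14 s: ½(1 + -3)(2) = -2 cm/s
Δv = -51.5 cm/s, so v(14) = -8 + (-51.5) = -59.5 cm/s.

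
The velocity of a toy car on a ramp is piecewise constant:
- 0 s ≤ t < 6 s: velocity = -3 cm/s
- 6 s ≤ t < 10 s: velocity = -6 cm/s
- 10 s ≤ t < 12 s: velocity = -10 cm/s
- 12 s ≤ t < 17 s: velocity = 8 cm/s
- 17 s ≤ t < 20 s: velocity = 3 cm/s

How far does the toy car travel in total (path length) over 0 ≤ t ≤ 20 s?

Total distance travelled is ∫|v| dt — sum the magnitudes of each area piece.
0–6 s: |-3| × 6 = 18 cm
6–10 s: |-6| × 4 = 24 cm
10–12 s: |-10| × 2 = 20 cm
12–17 s: |8| × 5 = 40 cm
17–20 s: |3| × 3 = 9 cm
Total distance = 111 cm

111 cm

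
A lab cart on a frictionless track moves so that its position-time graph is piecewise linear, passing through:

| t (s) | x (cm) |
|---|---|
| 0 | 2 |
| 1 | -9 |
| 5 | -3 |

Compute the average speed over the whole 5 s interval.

Average speed = (total path length)/(elapsed time); on a piecewise-linear x-t graph the path length is Σ|Δx|.
0–1 s: |Δx| = |-9 − 2| = 11 cm
1–5 s: |Δx| = |-3 − -9| = 6 cm
Total path = 17 cm; average speed = 17/5 = 3.4 cm/s.

3.4 cm/s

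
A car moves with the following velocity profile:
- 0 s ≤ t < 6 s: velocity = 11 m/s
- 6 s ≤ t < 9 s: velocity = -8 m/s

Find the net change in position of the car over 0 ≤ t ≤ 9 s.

Displacement is the signed area under the v-t curve.
0–6 s: 11 × 6 = 66 m
6–9 s: -8 × 3 = -24 m
Net displacement = 42 m

42 m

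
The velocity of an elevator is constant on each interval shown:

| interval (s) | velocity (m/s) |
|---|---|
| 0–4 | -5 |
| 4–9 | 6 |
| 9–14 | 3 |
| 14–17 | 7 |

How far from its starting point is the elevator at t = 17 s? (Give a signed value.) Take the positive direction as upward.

Net displacement equals the area under the velocity-time graph (areas below the axis count negative).
0–4 s: -5 × 4 = -20 m
4–9 s: 6 × 5 = 30 m
9–14 s: 3 × 5 = 15 m
14–17 s: 7 × 3 = 21 m
Net displacement = 46 m

46 m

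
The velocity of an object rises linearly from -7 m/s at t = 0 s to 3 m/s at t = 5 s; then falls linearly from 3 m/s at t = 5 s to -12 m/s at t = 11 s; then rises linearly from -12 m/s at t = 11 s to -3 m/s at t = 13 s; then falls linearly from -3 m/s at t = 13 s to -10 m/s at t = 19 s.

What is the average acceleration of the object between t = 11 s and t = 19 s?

Average acceleration = Δv/Δt = (-10 − -12)/(19 − 11) = 0.25 m/s².

0.25 m/s²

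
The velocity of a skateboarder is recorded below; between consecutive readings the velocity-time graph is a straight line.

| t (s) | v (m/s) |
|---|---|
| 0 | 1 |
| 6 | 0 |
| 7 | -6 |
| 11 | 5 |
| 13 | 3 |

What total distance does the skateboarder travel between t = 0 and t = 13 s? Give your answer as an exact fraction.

276/11 m

Distance (not displacement) is the total path length: add the absolute areas under v-t.
0–6 s: |½(1 + 0)(6)| = 3 m
6–7 s: |½(0 + -6)(1)| = 3 m
7–11 s: v = 0 at t = 101/11 s; triangle areas 72/11 + 50/11 = 122/11 m
11–13 s: |½(5 + 3)(2)| = 8 m
Total distance = 276/11 m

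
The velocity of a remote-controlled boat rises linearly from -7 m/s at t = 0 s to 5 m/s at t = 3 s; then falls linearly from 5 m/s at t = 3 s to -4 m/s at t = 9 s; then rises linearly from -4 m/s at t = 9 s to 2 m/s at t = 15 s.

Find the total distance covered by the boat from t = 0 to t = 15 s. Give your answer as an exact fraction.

Total distance travelled is ∫|v| dt — sum the magnitudes of each area piece.
0–3 s: v = 0 at t = 1.75 s; triangle areas 6.125 + 3.125 = 9.25 m
3–9 s: v = 0 at t = 19/3 s; triangle areas 25/3 + 16/3 = 41/3 m
9–15 s: v = 0 at t = 13 s; triangle areas 8 + 2 = 10 m
Total distance = 395/12 m

395/12 m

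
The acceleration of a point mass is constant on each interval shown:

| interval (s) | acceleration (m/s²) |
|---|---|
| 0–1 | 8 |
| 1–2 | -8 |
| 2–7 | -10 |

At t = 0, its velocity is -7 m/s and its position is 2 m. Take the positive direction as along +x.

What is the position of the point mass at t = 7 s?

On each constant-a segment, Δv = aΔt and Δx = v₀Δt + ½aΔt²; chain segment to segment.
0–1 s: v starts -7 m/s; Δx = -7·1 + ½·8·1² = -3 m; v ends 1 m/s.
1–2 s: v starts 1 m/s; Δx = 1·1 + ½·-8·1² = -3 m; v ends -7 m/s.
2–7 s: v starts -7 m/s; Δx = -7·5 + ½·-10·5² = -160 m; v ends -57 m/s.
x(7) = 2 + Σ Δx = -164 m.

-164 m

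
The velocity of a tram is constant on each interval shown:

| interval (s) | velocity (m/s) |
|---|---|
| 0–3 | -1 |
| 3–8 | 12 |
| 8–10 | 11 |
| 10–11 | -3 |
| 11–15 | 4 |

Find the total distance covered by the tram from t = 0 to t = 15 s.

104 m

Total distance travelled is ∫|v| dt — sum the magnitudes of each area piece.
0–3 s: |-1| × 3 = 3 m
3–8 s: |12| × 5 = 60 m
8–10 s: |11| × 2 = 22 m
10–11 s: |-3| × 1 = 3 m
11–15 s: |4| × 4 = 16 m
Total distance = 104 m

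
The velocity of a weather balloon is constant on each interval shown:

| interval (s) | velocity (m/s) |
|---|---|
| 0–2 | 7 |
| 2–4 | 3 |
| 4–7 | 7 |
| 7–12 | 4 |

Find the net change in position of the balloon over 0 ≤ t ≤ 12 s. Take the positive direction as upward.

Net displacement equals the area under the velocity-time graph (areas below the axis count negative).
0–2 s: 7 × 2 = 14 m
2–4 s: 3 × 2 = 6 m
4–7 s: 7 × 3 = 21 m
7–12 s: 4 × 5 = 20 m
Net displacement = 61 m

61 m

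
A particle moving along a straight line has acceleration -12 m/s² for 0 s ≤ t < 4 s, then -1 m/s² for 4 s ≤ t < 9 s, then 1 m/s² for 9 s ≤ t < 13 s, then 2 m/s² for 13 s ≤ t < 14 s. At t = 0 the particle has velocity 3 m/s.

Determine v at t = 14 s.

-44 m/s

Δv equals the area under the a-t graph; then v = v₀ + Δv.
0–4 s: -12 × 4 = -48 m/s
4–9 s: -1 × 5 = -5 m/s
9–13 s: 1 × 4 = 4 m/s
13–14 s: 2 × 1 = 2 m/s
Δv = -47 m/s, so v(14) = 3 + (-47) = -44 m/s.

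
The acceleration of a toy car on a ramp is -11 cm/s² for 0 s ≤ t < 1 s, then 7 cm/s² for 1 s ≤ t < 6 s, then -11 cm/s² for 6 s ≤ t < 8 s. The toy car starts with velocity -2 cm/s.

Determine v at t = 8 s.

0 cm/s

Δv equals the area under the a-t graph; then v = v₀ + Δv.
0–1 s: -11 × 1 = -11 cm/s
1–6 s: 7 × 5 = 35 cm/s
6–8 s: -11 × 2 = -22 cm/s
Δv = 2 cm/s, so v(8) = -2 + (2) = 0 cm/s.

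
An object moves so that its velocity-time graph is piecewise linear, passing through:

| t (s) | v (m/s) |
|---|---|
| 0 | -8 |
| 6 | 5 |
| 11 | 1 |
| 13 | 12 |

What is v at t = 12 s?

On 11–13 s the graph is linear from 1 to 12 m/s: v(12) = 1 + (12 − 1)·(12 − 11)/(13 − 11) = 6.5 m/s.

6.5 m/s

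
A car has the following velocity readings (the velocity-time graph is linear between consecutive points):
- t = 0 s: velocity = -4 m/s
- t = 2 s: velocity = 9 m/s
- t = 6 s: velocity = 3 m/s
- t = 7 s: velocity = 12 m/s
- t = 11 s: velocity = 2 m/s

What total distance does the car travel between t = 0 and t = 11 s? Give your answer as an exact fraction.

1741/26 m

Total distance travelled is ∫|v| dt — sum the magnitudes of each area piece.
0–2 s: v = 0 at t = 8/13 s; triangle areas 16/13 + 81/13 = 97/13 m
2–6 s: |½(9 + 3)(4)| = 24 m
6–7 s: |½(3 + 12)(1)| = 7.5 m
7–11 s: |½(12 + 2)(4)| = 28 m
Total distance = 1741/26 m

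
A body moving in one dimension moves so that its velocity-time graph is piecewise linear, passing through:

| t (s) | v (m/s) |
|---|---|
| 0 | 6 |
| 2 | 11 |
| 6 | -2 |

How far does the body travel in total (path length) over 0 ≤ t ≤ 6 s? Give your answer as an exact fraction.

471/13 m

Distance (not displacement) is the total path length: add the absolute areas under v-t.
0–2 s: |½(6 + 11)(2)| = 17 m
2–6 s: v = 0 at t = 70/13 s; triangle areas 242/13 + 8/13 = 250/13 m
Total distance = 471/13 m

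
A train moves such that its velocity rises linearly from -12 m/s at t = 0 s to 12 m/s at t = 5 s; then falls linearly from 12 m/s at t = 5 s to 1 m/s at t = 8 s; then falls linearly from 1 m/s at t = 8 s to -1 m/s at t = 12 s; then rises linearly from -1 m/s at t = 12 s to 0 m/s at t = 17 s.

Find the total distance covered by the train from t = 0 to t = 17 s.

Total distance travelled is ∫|v| dt — sum the magnitudes of each area piece.
0–5 s: v = 0 at t = 2.5 s; triangle areas 15 + 15 = 30 m
5–8 s: |½(12 + 1)(3)| = 19.5 m
8–12 s: v = 0 at t = 10 s; triangle areas 1 + 1 = 2 m
12–17 s: |½(-1 + 0)(5)| = 2.5 m
Total distance = 54 m

54 m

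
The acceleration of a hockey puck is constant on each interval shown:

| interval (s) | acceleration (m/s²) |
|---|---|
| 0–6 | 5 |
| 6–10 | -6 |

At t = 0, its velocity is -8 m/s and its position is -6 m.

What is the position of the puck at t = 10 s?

76 m

On each constant-a segment, Δv = aΔt and Δx = v₀Δt + ½aΔt²; chain segment to segment.
0–6 s: v starts -8 m/s; Δx = -8·6 + ½·5·6² = 42 m; v ends 22 m/s.
6–10 s: v starts 22 m/s; Δx = 22·4 + ½·-6·4² = 40 m; v ends -2 m/s.
x(10) = -6 + Σ Δx = 76 m.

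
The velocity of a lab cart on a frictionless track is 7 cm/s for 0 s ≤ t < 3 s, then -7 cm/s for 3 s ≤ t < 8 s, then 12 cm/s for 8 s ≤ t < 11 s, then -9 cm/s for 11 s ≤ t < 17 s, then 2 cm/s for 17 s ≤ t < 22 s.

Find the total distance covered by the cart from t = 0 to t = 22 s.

Distance (not displacement) is the total path length: add the absolute areas under v-t.
0–3 s: |7| × 3 = 21 cm
3–8 s: |-7| × 5 = 35 cm
8–11 s: |12| × 3 = 36 cm
11–17 s: |-9| × 6 = 54 cm
17–22 s: |2| × 5 = 10 cm
Total distance = 156 cm

156 cm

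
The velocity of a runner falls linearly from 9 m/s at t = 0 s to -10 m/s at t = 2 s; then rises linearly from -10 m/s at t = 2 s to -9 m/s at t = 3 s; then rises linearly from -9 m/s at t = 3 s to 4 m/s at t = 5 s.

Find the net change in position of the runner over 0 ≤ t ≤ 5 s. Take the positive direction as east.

-15.5 m

Net displacement equals the area under the velocity-time graph (areas below the axis count negative).
0–2 s: ½(9 + -10)(2) = -1 m
2–3 s: ½(-10 + -9)(1) = -9.5 m
3–5 s: ½(-9 + 4)(2) = -5 m
Net displacement = -15.5 m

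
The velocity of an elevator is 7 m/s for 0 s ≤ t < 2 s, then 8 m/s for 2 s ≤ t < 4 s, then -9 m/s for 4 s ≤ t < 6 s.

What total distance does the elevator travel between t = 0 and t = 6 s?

Total distance travelled is ∫|v| dt — sum the magnitudes of each area piece.
0–2 s: |7| × 2 = 14 m
2–4 s: |8| × 2 = 16 m
4–6 s: |-9| × 2 = 18 m
Total distance = 48 m

48 m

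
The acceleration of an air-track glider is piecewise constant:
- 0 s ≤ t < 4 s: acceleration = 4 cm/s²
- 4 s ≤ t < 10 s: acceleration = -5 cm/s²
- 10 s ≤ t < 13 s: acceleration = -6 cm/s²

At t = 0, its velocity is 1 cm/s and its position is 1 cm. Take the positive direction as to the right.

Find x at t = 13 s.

On each constant-a segment, Δv = aΔt and Δx = v₀Δt + ½aΔt²; chain segment to segment.
0–4 s: v starts 1 cm/s; Δx = 1·4 + ½·4·4² = 36 cm; v ends 17 cm/s.
4–10 s: v starts 17 cm/s; Δx = 17·6 + ½·-5·6² = 12 cm; v ends -13 cm/s.
10–13 s: v starts -13 cm/s; Δx = -13·3 + ½·-6·3² = -66 cm; v ends -31 cm/s.
x(13) = 1 + Σ Δx = -17 cm.

-17 cm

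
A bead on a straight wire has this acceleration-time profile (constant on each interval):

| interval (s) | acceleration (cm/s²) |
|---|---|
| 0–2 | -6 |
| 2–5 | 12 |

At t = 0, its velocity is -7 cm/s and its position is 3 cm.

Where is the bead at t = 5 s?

On each constant-a segment, Δv = aΔt and Δx = v₀Δt + ½aΔt²; chain segment to segment.
0–2 s: v starts -7 cm/s; Δx = -7·2 + ½·-6·2² = -26 cm; v ends -19 cm/s.
2–5 s: v starts -19 cm/s; Δx = -19·3 + ½·12·3² = -3 cm; v ends 17 cm/s.
x(5) = 3 + Σ Δx = -26 cm.

-26 cm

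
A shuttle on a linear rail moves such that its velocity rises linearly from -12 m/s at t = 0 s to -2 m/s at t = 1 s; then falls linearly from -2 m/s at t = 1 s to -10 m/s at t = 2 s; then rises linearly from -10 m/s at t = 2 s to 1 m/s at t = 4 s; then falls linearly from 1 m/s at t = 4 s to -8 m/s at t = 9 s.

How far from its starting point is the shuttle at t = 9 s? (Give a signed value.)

Net displacement equals the area under the velocity-time graph (areas below the axis count negative).
0–1 s: ½(-12 + -2)(1) = -7 m
1–2 s: ½(-2 + -10)(1) = -6 m
2–4 s: ½(-10 + 1)(2) = -9 m
4–9 s: ½(1 + -8)(5) = -17.5 m
Net displacement = -39.5 m

-39.5 m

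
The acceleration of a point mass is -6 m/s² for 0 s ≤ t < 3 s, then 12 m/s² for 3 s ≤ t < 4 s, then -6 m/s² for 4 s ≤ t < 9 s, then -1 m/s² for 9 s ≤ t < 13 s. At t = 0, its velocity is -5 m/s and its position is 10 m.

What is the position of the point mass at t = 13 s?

On each constant-a segment, Δv = aΔt and Δx = v₀Δt + ½aΔt²; chain segment to segment.
0–3 s: v starts -5 m/s; Δx = -5·3 + ½·-6·3² = -42 m; v ends -23 m/s.
3–4 s: v starts -23 m/s; Δx = -23·1 + ½·12·1² = -17 m; v ends -11 m/s.
4–9 s: v starts -11 m/s; Δx = -11·5 + ½·-6·5² = -130 m; v ends -41 m/s.
9–13 s: v starts -41 m/s; Δx = -41·4 + ½·-1·4² = -172 m; v ends -45 m/s.
x(13) = 10 + Σ Δx = -351 m.

-351 m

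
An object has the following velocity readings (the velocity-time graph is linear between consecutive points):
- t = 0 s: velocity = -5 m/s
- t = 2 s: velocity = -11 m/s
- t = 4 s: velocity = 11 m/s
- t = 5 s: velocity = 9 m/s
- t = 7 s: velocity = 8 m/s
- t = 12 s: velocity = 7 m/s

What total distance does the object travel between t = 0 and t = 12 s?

91.5 m

Total distance travelled is ∫|v| dt — sum the magnitudes of each area piece.
0–2 s: |½(-5 + -11)(2)| = 16 m
2–4 s: v = 0 at t = 3 s; triangle areas 5.5 + 5.5 = 11 m
4–5 s: |½(11 + 9)(1)| = 10 m
5–7 s: |½(9 + 8)(2)| = 17 m
7–12 s: |½(8 + 7)(5)| = 37.5 m
Total distance = 91.5 m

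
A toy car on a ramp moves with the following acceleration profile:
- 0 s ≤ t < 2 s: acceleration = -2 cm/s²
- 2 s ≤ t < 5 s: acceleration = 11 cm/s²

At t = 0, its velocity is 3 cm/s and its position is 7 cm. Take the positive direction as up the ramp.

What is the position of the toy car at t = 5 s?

On each constant-a segment, Δv = aΔt and Δx = v₀Δt + ½aΔt²; chain segment to segment.
0–2 s: v starts 3 cm/s; Δx = 3·2 + ½·-2·2² = 2 cm; v ends -1 cm/s.
2–5 s: v starts -1 cm/s; Δx = -1·3 + ½·11·3² = 46.5 cm; v ends 32 cm/s.
x(5) = 7 + Σ Δx = 55.5 cm.

55.5 cm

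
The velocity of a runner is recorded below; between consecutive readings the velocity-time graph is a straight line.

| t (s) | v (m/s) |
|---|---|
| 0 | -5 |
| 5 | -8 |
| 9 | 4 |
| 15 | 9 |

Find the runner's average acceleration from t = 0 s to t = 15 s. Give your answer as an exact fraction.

Average acceleration = Δv/Δt = (9 − -5)/(15 − 0) = 14/15 m/s².

14/15 m/s²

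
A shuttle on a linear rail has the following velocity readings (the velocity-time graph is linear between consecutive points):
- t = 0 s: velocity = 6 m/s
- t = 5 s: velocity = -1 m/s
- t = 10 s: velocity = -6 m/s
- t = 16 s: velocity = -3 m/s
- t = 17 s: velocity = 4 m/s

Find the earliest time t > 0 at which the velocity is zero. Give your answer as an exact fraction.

t = 30/7 s

v changes sign on 0–5 s (from 6 to -1); the graph is linear there, so v = 0 at t = 0 + (-6)·(5 − 0)/(-1 − 6) = 30/7 s.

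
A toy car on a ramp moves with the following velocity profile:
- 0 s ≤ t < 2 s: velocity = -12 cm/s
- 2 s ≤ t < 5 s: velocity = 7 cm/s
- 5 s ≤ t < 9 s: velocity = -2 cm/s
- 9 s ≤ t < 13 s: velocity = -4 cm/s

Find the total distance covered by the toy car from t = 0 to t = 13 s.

69 cm

Total distance travelled is ∫|v| dt — sum the magnitudes of each area piece.
0–2 s: |-12| × 2 = 24 cm
2–5 s: |7| × 3 = 21 cm
5–9 s: |-2| × 4 = 8 cm
9–13 s: |-4| × 4 = 16 cm
Total distance = 69 cm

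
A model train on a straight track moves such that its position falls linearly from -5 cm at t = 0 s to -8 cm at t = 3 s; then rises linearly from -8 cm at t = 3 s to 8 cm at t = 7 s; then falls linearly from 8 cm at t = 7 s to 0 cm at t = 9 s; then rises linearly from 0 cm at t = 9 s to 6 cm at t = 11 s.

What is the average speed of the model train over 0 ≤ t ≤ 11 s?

3 cm/s

Average speed = (total path length)/(elapsed time); on a piecewise-linear x-t graph the path length is Σ|Δx|.
0–3 s: |Δx| = |-8 − -5| = 3 cm
3–7 s: |Δx| = |8 − -8| = 16 cm
7–9 s: |Δx| = |0 − 8| = 8 cm
9–11 s: |Δx| = |6 − 0| = 6 cm
Total path = 33 cm; average speed = 33/11 = 3 cm/s.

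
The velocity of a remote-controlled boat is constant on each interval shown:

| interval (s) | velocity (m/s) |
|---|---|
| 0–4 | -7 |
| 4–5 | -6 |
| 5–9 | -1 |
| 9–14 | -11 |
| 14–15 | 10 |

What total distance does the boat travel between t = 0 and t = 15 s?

Total distance travelled is ∫|v| dt — sum the magnitudes of each area piece.
0–4 s: |-7| × 4 = 28 m
4–5 s: |-6| × 1 = 6 m
5–9 s: |-1| × 4 = 4 m
9–14 s: |-11| × 5 = 55 m
14–15 s: |10| × 1 = 10 m
Total distance = 103 m

103 m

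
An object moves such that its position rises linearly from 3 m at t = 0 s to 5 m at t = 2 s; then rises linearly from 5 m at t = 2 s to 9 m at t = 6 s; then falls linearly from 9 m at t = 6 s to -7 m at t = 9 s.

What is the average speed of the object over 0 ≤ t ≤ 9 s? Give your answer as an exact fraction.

22/9 m/s

Average speed = (total path length)/(elapsed time); on a piecewise-linear x-t graph the path length is Σ|Δx|.
0–2 s: |Δx| = |5 − 3| = 2 m
2–6 s: |Δx| = |9 − 5| = 4 m
6–9 s: |Δx| = |-7 − 9| = 16 m
Total path = 22 m; average speed = 22/9 = 22/9 m/s.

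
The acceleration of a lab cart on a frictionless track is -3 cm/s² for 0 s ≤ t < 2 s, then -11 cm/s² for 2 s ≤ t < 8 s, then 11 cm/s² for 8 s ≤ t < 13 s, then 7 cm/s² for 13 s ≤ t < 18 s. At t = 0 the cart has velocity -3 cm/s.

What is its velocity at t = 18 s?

15 cm/s

Δv equals the area under the a-t graph; then v = v₀ + Δv.
0–2 s: -3 × 2 = -6 cm/s
2–8 s: -11 × 6 = -66 cm/s
8–13 s: 11 × 5 = 55 cm/s
13–18 s: 7 × 5 = 35 cm/s
Δv = 18 cm/s, so v(18) = -3 + (18) = 15 cm/s.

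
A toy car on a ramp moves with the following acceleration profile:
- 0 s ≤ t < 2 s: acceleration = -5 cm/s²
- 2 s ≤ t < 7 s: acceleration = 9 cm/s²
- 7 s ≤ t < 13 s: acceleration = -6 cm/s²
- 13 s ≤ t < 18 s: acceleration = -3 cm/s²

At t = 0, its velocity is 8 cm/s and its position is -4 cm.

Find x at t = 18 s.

On each constant-a segment, Δv = aΔt and Δx = v₀Δt + ½aΔt²; chain segment to segment.
0–2 s: v starts 8 cm/s; Δx = 8·2 + ½·-5·2² = 6 cm; v ends -2 cm/s.
2–7 s: v starts -2 cm/s; Δx = -2·5 + ½·9·5² = 102.5 cm; v ends 43 cm/s.
7–13 s: v starts 43 cm/s; Δx = 43·6 + ½·-6·6² = 150 cm; v ends 7 cm/s.
13–18 s: v starts 7 cm/s; Δx = 7·5 + ½·-3·5² = -2.5 cm; v ends -8 cm/s.
x(18) = -4 + Σ Δx = 252 cm.

252 cm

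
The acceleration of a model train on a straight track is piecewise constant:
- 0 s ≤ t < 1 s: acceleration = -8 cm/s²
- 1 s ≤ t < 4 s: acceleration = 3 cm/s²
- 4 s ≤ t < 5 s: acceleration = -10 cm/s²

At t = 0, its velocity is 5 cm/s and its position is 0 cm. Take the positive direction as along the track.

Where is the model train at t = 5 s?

6.5 cm

On each constant-a segment, Δv = aΔt and Δx = v₀Δt + ½aΔt²; chain segment to segment.
0–1 s: v starts 5 cm/s; Δx = 5·1 + ½·-8·1² = 1 cm; v ends -3 cm/s.
1–4 s: v starts -3 cm/s; Δx = -3·3 + ½·3·3² = 4.5 cm; v ends 6 cm/s.
4–5 s: v starts 6 cm/s; Δx = 6·1 + ½·-10·1² = 1 cm; v ends -4 cm/s.
x(5) = 0 + Σ Δx = 6.5 cm.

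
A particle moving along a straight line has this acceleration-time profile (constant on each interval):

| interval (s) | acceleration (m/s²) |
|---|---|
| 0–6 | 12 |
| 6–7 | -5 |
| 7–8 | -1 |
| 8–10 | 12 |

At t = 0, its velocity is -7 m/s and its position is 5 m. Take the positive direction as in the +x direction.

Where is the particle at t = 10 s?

On each constant-a segment, Δv = aΔt and Δx = v₀Δt + ½aΔt²; chain segment to segment.
0–6 s: v starts -7 m/s; Δx = -7·6 + ½·12·6² = 174 m; v ends 65 m/s.
6–7 s: v starts 65 m/s; Δx = 65·1 + ½·-5·1² = 62.5 m; v ends 60 m/s.
7–8 s: v starts 60 m/s; Δx = 60·1 + ½·-1·1² = 59.5 m; v ends 59 m/s.
8–10 s: v starts 59 m/s; Δx = 59·2 + ½·12·2² = 142 m; v ends 83 m/s.
x(10) = 5 + Σ Δx = 443 m.

443 m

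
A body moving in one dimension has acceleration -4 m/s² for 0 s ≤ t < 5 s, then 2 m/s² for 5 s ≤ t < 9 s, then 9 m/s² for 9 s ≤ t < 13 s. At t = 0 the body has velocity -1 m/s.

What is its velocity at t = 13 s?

23 m/s

Δv equals the area under the a-t graph; then v = v₀ + Δv.
0–5 s: -4 × 5 = -20 m/s
5–9 s: 2 × 4 = 8 m/s
9–13 s: 9 × 4 = 36 m/s
Δv = 24 m/s, so v(13) = -1 + (24) = 23 m/s.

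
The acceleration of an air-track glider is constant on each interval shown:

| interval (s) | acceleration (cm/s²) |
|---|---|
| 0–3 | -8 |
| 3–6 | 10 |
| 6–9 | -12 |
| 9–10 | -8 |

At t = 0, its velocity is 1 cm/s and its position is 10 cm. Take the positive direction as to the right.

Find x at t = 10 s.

On each constant-a segment, Δv = aΔt and Δx = v₀Δt + ½aΔt²; chain segment to segment.
0–3 s: v starts 1 cm/s; Δx = 1·3 + ½·-8·3² = -33 cm; v ends -23 cm/s.
3–6 s: v starts -23 cm/s; Δx = -23·3 + ½·10·3² = -24 cm; v ends 7 cm/s.
6–9 s: v starts 7 cm/s; Δx = 7·3 + ½·-12·3² = -33 cm; v ends -29 cm/s.
9–10 s: v starts -29 cm/s; Δx = -29·1 + ½·-8·1² = -33 cm; v ends -37 cm/s.
x(10) = 10 + Σ Δx = -113 cm.

-113 cm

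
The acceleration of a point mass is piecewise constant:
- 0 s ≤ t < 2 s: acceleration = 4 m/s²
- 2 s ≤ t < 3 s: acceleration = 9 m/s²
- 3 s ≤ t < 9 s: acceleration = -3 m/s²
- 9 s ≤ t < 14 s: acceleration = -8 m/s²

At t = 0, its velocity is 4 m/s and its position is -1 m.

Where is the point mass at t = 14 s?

On each constant-a segment, Δv = aΔt and Δx = v₀Δt + ½aΔt²; chain segment to segment.
0–2 s: v starts 4 m/s; Δx = 4·2 + ½·4·2² = 16 m; v ends 12 m/s.
2–3 s: v starts 12 m/s; Δx = 12·1 + ½·9·1² = 16.5 m; v ends 21 m/s.
3–9 s: v starts 21 m/s; Δx = 21·6 + ½·-3·6² = 72 m; v ends 3 m/s.
9–14 s: v starts 3 m/s; Δx = 3·5 + ½·-8·5² = -85 m; v ends -37 m/s.
x(14) = -1 + Σ Δx = 18.5 m.

18.5 m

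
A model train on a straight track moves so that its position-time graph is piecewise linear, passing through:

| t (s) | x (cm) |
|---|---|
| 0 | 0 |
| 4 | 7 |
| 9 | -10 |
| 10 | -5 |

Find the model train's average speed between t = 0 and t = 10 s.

2.9 cm/s

Average speed = (total path length)/(elapsed time); on a piecewise-linear x-t graph the path length is Σ|Δx|.
0–4 s: |Δx| = |7 − 0| = 7 cm
4–9 s: |Δx| = |-10 − 7| = 17 cm
9–10 s: |Δx| = |-5 − -10| = 5 cm
Total path = 29 cm; average speed = 29/10 = 2.9 cm/s.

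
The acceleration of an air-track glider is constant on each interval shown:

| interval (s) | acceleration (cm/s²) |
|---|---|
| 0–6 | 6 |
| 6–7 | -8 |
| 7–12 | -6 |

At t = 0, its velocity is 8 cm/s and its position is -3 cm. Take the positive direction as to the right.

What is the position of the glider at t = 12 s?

On each constant-a segment, Δv = aΔt and Δx = v₀Δt + ½aΔt²; chain segment to segment.
0–6 s: v starts 8 cm/s; Δx = 8·6 + ½·6·6² = 156 cm; v ends 44 cm/s.
6–7 s: v starts 44 cm/s; Δx = 44·1 + ½·-8·1² = 40 cm; v ends 36 cm/s.
7–12 s: v starts 36 cm/s; Δx = 36·5 + ½·-6·5² = 105 cm; v ends 6 cm/s.
x(12) = -3 + Σ Δx = 298 cm.

298 cm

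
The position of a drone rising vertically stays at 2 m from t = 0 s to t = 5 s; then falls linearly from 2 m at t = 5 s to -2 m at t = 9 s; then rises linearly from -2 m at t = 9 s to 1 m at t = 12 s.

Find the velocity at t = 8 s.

Velocity is the slope of the x-t graph on 5–9 s: (-2 − 2)/(9 − 5) = -1 m/s.

-1 m/s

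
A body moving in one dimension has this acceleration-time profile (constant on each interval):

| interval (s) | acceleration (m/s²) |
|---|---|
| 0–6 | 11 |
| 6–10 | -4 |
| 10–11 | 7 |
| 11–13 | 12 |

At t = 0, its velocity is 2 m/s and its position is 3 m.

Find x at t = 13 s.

On each constant-a segment, Δv = aΔt and Δx = v₀Δt + ½aΔt²; chain segment to segment.
0–6 s: v starts 2 m/s; Δx = 2·6 + ½·11·6² = 210 m; v ends 68 m/s.
6–10 s: v starts 68 m/s; Δx = 68·4 + ½·-4·4² = 240 m; v ends 52 m/s.
10–11 s: v starts 52 m/s; Δx = 52·1 + ½·7·1² = 55.5 m; v ends 59 m/s.
11–13 s: v starts 59 m/s; Δx = 59·2 + ½·12·2² = 142 m; v ends 83 m/s.
x(13) = 3 + Σ Δx = 650.5 m.

650.5 m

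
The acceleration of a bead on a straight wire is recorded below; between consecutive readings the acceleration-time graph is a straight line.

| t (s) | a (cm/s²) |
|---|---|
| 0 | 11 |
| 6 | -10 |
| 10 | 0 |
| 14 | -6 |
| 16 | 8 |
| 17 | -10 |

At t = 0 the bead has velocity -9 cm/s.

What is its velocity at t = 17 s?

-37 cm/s

Δv equals the area under the a-t graph; then v = v₀ + Δv.
0–6 s: ½(11 + -10)(6) = 3 cm/s
6–10 s: ½(-10 + 0)(4) = -20 cm/s
10–14 s: ½(0 + -6)(4) = -12 cm/s
14–16 s: ½(-6 + 8)(2) = 2 cm/s
16–17 s: ½(8 + -10)(1) = -1 cm/s
Δv = -28 cm/s, so v(17) = -9 + (-28) = -37 cm/s.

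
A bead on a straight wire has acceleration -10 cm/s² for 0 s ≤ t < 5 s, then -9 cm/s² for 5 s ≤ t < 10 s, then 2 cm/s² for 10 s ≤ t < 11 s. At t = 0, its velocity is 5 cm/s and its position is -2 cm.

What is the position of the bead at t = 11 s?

On each constant-a segment, Δv = aΔt and Δx = v₀Δt + ½aΔt²; chain segment to segment.
0–5 s: v starts 5 cm/s; Δx = 5·5 + ½·-10·5² = -100 cm; v ends -45 cm/s.
5–10 s: v starts -45 cm/s; Δx = -45·5 + ½·-9·5² = -337.5 cm; v ends -90 cm/s.
10–11 s: v starts -90 cm/s; Δx = -90·1 + ½·2·1² = -89 cm; v ends -88 cm/s.
x(11) = -2 + Σ Δx = -528.5 cm.

-528.5 cm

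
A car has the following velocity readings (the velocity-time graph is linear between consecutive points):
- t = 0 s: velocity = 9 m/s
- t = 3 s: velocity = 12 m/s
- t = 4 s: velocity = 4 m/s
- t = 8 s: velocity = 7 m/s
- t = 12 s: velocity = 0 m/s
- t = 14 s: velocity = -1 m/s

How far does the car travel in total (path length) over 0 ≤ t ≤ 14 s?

76.5 m

Distance (not displacement) is the total path length: add the absolute areas under v-t.
0–3 s: |½(9 + 12)(3)| = 31.5 m
3–4 s: |½(12 + 4)(1)| = 8 m
4–8 s: |½(4 + 7)(4)| = 22 m
8–12 s: |½(7 + 0)(4)| = 14 m
12–14 s: |½(0 + -1)(2)| = 1 m
Total distance = 76.5 m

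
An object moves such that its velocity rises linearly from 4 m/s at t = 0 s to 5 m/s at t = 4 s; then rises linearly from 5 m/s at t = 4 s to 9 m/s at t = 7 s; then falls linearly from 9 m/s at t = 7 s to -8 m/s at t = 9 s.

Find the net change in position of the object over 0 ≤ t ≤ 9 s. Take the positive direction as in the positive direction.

40 m

Net displacement equals the area under the velocity-time graph (areas below the axis count negative).
0–4 s: ½(4 + 5)(4) = 18 m
4–7 s: ½(5 + 9)(3) = 21 m
7–9 s: ½(9 + -8)(2) = 1 m
Net displacement = 40 m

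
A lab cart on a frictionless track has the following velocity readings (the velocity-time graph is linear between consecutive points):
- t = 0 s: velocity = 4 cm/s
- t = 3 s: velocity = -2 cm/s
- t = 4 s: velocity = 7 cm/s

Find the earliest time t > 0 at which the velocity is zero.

v changes sign on 0–3 s (from 4 to -2); the graph is linear there, so v = 0 at t = 0 + (-4)·(3 − 0)/(-2 − 4) = 2 s.

t = 2 s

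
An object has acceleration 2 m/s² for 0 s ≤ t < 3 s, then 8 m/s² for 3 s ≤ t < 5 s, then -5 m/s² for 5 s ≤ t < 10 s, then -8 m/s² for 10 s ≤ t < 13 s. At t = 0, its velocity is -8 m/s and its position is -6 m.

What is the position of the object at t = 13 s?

-70.5 m

On each constant-a segment, Δv = aΔt and Δx = v₀Δt + ½aΔt²; chain segment to segment.
0–3 s: v starts -8 m/s; Δx = -8·3 + ½·2·3² = -15 m; v ends -2 m/s.
3–5 s: v starts -2 m/s; Δx = -2·2 + ½·8·2² = 12 m; v ends 14 m/s.
5–10 s: v starts 14 m/s; Δx = 14·5 + ½·-5·5² = 7.5 m; v ends -11 m/s.
10–13 s: v starts -11 m/s; Δx = -11·3 + ½·-8·3² = -69 m; v ends -35 m/s.
x(13) = -6 + Σ Δx = -70.5 m.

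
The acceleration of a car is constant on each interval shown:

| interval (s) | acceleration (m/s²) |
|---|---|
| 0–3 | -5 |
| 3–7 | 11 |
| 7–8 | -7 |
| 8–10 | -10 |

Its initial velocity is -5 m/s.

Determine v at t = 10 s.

-3 m/s

Δv equals the area under the a-t graph; then v = v₀ + Δv.
0–3 s: -5 × 3 = -15 m/s
3–7 s: 11 × 4 = 44 m/s
7–8 s: -7 × 1 = -7 m/s
8–10 s: -10 × 2 = -20 m/s
Δv = 2 m/s, so v(10) = -5 + (2) = -3 m/s.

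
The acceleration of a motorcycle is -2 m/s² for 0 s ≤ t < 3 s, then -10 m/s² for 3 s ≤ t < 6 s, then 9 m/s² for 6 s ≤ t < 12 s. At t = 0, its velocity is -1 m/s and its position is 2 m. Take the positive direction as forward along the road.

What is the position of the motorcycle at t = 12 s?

On each constant-a segment, Δv = aΔt and Δx = v₀Δt + ½aΔt²; chain segment to segment.
0–3 s: v starts -1 m/s; Δx = -1·3 + ½·-2·3² = -12 m; v ends -7 m/s.
3–6 s: v starts -7 m/s; Δx = -7·3 + ½·-10·3² = -66 m; v ends -37 m/s.
6–12 s: v starts -37 m/s; Δx = -37·6 + ½·9·6² = -60 m; v ends 17 m/s.
x(12) = 2 + Σ Δx = -136 m.

-136 m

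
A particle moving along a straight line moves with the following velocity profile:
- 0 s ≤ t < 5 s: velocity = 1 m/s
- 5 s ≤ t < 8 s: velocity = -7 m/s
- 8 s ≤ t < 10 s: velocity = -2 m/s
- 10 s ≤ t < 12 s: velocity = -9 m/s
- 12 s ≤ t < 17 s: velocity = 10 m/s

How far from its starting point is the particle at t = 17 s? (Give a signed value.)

Net displacement equals the area under the velocity-time graph (areas below the axis count negative).
0–5 s: 1 × 5 = 5 m
5–8 s: -7 × 3 = -21 m
8–10 s: -2 × 2 = -4 m
10–12 s: -9 × 2 = -18 m
12–17 s: 10 × 5 = 50 m
Net displacement = 12 m

12 m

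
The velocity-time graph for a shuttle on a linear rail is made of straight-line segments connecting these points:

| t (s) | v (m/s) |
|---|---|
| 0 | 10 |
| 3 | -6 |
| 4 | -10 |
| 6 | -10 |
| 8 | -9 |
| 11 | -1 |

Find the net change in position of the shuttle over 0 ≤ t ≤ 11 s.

Net displacement equals the area under the velocity-time graph (areas below the axis count negative).
0–3 s: ½(10 + -6)(3) = 6 m
3–4 s: ½(-6 + -10)(1) = -8 m
4–6 s: -10 × 2 = -20 m
6–8 s: ½(-10 + -9)(2) = -19 m
8–11 s: ½(-9 + -1)(3) = -15 m
Net displacement = -56 m

-56 m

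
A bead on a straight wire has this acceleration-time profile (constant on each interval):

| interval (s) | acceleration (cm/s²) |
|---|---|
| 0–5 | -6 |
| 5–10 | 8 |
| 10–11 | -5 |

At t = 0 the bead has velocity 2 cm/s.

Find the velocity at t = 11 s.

Δv equals the area under the a-t graph; then v = v₀ + Δv.
0–5 s: -6 × 5 = -30 cm/s
5–10 s: 8 × 5 = 40 cm/s
10–11 s: -5 × 1 = -5 cm/s
Δv = 5 cm/s, so v(11) = 2 + (5) = 7 cm/s.

7 cm/s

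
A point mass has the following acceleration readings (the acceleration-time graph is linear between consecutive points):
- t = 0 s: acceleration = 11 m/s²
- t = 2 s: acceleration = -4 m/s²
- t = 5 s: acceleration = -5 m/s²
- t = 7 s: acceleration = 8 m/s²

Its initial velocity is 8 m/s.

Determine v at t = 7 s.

4.5 m/s

Δv equals the area under the a-t graph; then v = v₀ + Δv.
0–2 s: ½(11 + -4)(2) = 7 m/s
2–5 s: ½(-4 + -5)(3) = -13.5 m/s
5–7 s: ½(-5 + 8)(2) = 3 m/s
Δv = -3.5 m/s, so v(7) = 8 + (-3.5) = 4.5 m/s.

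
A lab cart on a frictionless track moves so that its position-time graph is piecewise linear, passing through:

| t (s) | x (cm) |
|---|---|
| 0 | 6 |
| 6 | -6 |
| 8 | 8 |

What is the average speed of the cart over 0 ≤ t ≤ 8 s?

3.25 cm/s

Average speed = (total path length)/(elapsed time); on a piecewise-linear x-t graph the path length is Σ|Δx|.
0–6 s: |Δx| = |-6 − 6| = 12 cm
6–8 s: |Δx| = |8 − -6| = 14 cm
Total path = 26 cm; average speed = 26/8 = 3.25 cm/s.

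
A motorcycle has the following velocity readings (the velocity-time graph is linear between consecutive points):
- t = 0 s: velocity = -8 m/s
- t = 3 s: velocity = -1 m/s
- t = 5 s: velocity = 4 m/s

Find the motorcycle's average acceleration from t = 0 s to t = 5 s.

Average acceleration = Δv/Δt = (4 − -8)/(5 − 0) = 2.4 m/s².

2.4 m/s²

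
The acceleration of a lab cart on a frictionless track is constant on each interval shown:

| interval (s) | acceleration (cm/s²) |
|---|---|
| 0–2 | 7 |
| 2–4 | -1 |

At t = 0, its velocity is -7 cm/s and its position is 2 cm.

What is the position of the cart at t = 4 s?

On each constant-a segment, Δv = aΔt and Δx = v₀Δt + ½aΔt²; chain segment to segment.
0–2 s: v starts -7 cm/s; Δx = -7·2 + ½·7·2² = 0 cm; v ends 7 cm/s.
2–4 s: v starts 7 cm/s; Δx = 7·2 + ½·-1·2² = 12 cm; v ends 5 cm/s.
x(4) = 2 + Σ Δx = 14 cm.

14 cm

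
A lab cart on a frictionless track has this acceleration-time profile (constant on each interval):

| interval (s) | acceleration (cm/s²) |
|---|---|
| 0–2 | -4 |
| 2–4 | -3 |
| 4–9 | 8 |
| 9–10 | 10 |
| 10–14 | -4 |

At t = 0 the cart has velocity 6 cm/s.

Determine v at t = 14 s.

26 cm/s

Δv equals the area under the a-t graph; then v = v₀ + Δv.
0–2 s: -4 × 2 = -8 cm/s
2–4 s: -3 × 2 = -6 cm/s
4–9 s: 8 × 5 = 40 cm/s
9–10 s: 10 × 1 = 10 cm/s
10–14 s: -4 × 4 = -16 cm/s
Δv = 20 cm/s, so v(14) = 6 + (20) = 26 cm/s.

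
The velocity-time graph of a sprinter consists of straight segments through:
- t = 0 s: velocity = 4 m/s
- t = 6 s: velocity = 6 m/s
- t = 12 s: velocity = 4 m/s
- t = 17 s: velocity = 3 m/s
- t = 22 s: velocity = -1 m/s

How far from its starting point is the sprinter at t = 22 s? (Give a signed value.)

82.5 m

Net displacement equals the area under the velocity-time graph (areas below the axis count negative).
0–6 s: ½(4 + 6)(6) = 30 m
6–12 s: ½(6 + 4)(6) = 30 m
12–17 s: ½(4 + 3)(5) = 17.5 m
17–22 s: ½(3 + -1)(5) = 5 m
Net displacement = 82.5 m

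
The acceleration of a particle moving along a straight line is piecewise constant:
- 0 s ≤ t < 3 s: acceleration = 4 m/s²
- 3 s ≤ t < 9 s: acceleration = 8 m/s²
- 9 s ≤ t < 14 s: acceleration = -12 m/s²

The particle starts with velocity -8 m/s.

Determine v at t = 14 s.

Δv equals the area under the a-t graph; then v = v₀ + Δv.
0–3 s: 4 × 3 = 12 m/s
3–9 s: 8 × 6 = 48 m/s
9–14 s: -12 × 5 = -60 m/s
Δv = 0 m/s, so v(14) = -8 + (0) = -8 m/s.

-8 m/s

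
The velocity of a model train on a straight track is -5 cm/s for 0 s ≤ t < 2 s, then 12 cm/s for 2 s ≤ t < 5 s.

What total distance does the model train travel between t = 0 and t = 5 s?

Distance (not displacement) is the total path length: add the absolute areas under v-t.
0–2 s: |-5| × 2 = 10 cm
2–5 s: |12| × 3 = 36 cm
Total distance = 46 cm

46 cm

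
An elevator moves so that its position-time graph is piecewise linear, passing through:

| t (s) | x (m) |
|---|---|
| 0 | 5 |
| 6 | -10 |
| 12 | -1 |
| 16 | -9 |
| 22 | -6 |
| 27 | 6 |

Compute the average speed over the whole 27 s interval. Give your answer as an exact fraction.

47/27 m/s

Average speed = (total path length)/(elapsed time); on a piecewise-linear x-t graph the path length is Σ|Δx|.
0–6 s: |Δx| = |-10 − 5| = 15 m
6–12 s: |Δx| = |-1 − -10| = 9 m
12–16 s: |Δx| = |-9 − -1| = 8 m
16–22 s: |Δx| = |-6 − -9| = 3 m
22–27 s: |Δx| = |6 − -6| = 12 m
Total path = 47 m; average speed = 47/27 = 47/27 m/s.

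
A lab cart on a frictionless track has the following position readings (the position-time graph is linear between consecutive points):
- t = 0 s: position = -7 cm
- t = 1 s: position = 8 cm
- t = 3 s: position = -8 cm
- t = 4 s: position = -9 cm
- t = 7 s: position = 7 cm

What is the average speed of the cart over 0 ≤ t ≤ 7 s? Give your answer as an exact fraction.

48/7 cm/s

Average speed = (total path length)/(elapsed time); on a piecewise-linear x-t graph the path length is Σ|Δx|.
0–1 s: |Δx| = |8 − -7| = 15 cm
1–3 s: |Δx| = |-8 − 8| = 16 cm
3–4 s: |Δx| = |-9 − -8| = 1 cm
4–7 s: |Δx| = |7 − -9| = 16 cm
Total path = 48 cm; average speed = 48/7 = 48/7 cm/s.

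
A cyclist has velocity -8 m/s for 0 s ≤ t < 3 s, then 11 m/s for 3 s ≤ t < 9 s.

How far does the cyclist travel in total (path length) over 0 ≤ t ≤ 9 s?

90 m

Distance (not displacement) is the total path length: add the absolute areas under v-t.
0–3 s: |-8| × 3 = 24 m
3–9 s: |11| × 6 = 66 m
Total distance = 90 m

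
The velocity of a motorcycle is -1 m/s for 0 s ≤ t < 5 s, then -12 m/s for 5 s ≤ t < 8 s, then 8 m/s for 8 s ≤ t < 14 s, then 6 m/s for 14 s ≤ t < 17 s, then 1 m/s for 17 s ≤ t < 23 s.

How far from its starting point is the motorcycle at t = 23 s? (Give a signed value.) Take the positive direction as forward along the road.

Displacement is the signed area under the v-t curve.
0–5 s: -1 × 5 = -5 m
5–8 s: -12 × 3 = -36 m
8–14 s: 8 × 6 = 48 m
14–17 s: 6 × 3 = 18 m
17–23 s: 1 × 6 = 6 m
Net displacement = 31 m

31 m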